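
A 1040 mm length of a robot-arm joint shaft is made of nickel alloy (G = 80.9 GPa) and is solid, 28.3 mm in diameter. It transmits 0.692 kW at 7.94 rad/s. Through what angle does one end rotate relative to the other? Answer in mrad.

17.8 mrad

ω = 7.94 rad/s, so T = P/ω = 0.692×10³ / 7.940 = 87.15 N·m.
J = πd⁴/32 = π(0.0283)⁴/32 = 6.297×10^-8 m⁴.
θ = T·L/(G·J) = 87.15 × 1.04 / (80.9×10⁹ × 6.297×10^-8) = 0.01779 rad.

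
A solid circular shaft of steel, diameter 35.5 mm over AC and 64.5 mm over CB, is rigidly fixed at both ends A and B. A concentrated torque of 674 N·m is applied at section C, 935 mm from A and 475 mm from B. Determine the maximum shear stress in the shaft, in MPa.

Compatibility: T_A·a/J_AC = T_B·b/J_CB with T_A + T_B = T₀.
J_AC = 1.56×10^-7 m⁴, J_CB = 1.70×10^-6 m⁴, so T_A = T₀·(J_AC/a)/((J_AC/a)+(J_CB/b)) = 30.02 N·m, T_B = 644.0 N·m.
τ in each portion: τ_AC = 3.42×10^6 Pa, τ_CB = 1.22×10^7 Pa; maximum is in CB.
τ_max = T_CB·r/J = 644.0·0.0323/1.70×10^-6 = 1.222×10^7 Pa.

12.2 MPa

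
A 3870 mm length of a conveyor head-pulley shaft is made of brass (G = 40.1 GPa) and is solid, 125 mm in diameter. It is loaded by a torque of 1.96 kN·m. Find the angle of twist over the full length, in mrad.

J = πd⁴/32 = π(0.125)⁴/32 = 2.397×10^-5 m⁴.
θ = T·L/(G·J) = 1960 × 3.87 / (40.1×10⁹ × 2.397×10^-5) = 7.892×10^-3 rad.

7.89 mrad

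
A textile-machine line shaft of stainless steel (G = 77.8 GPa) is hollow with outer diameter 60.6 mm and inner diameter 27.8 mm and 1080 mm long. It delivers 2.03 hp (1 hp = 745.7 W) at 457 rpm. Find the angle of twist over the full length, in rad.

ω = 2π·457/60 = 47.86 rad/s, so T = P/ω = 2.03×745.7 / 47.86 = 31.63 N·m.
J = π(d_o⁴ − d_i⁴)/32 = π(0.0606⁴ − 0.0278⁴)/32 = 1.265×10^-6 m⁴.
θ = T·L/(G·J) = 31.63 × 1.08 / (77.8×10⁹ × 1.265×10^-6) = 3.470×10^-4 rad.

3.47e-4 rad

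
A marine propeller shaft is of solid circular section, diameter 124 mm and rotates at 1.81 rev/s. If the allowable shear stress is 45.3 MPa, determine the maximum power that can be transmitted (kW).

193 kW

J = πd⁴/32 = π(0.124)⁴/32 = 2.321×10^-5 m⁴.
T_max = τ_allow·J/r = 4.53×10^7 × 2.321×10^-5 / 0.0620 = 16960 N·m.
ω = 2π·1.81 = 11.37 rad/s, so P_max = T_max·ω = 1.929×10^5 W.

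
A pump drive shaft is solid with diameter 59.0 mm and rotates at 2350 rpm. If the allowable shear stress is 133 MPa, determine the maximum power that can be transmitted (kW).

J = πd⁴/32 = π(0.0590)⁴/32 = 1.190×10^-6 m⁴.
T_max = τ_allow·J/r = 1.33×10^8 × 1.190×10^-6 / 0.0295 = 5363 N·m.
ω = 2π·2350/60 = 246.1 rad/s, so P_max = T_max·ω = 1.320×10^6 W.

1320 kW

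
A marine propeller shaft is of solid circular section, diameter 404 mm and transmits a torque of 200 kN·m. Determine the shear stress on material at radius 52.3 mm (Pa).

4.00e6 Pa

J = πd⁴/32 = π(0.404)⁴/32 = 2.615×10^-3 m⁴.
Shear stress varies linearly with radius: τ = T·r/J = 200000 × 0.0523 / 2.615×10^-3 = 4.000×10^6 Pa.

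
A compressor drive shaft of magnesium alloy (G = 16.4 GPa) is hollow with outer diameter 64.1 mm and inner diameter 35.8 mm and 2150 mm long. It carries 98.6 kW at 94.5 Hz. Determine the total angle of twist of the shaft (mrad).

ω = 2π·94.5 = 593.8 rad/s, so T = P/ω = 98.6×10³ / 593.8 = 166.1 N·m.
J = π(d_o⁴ − d_i⁴)/32 = π(0.0641⁴ − 0.0358⁴)/32 = 1.496×10^-6 m⁴.
θ = T·L/(G·J) = 166.1 × 2.15 / (16.4×10⁹ × 1.496×10^-6) = 0.01455 rad.

14.6 mrad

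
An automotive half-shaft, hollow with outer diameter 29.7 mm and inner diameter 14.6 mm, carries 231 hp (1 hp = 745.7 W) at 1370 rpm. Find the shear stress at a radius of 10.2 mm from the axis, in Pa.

ω = 2π·1370/60 = 143.5 rad/s, so T = P/ω = 231×745.7 / 143.5 = 1201 N·m.
J = π(d_o⁴ − d_i⁴)/32 = π(0.0297⁴ − 0.0146⁴)/32 = 7.193×10^-8 m⁴.
Shear stress varies linearly with radius: τ = T·r/J = 1201 × 0.0102 / 7.193×10^-8 = 1.703×10^8 Pa.

1.70e8 Pa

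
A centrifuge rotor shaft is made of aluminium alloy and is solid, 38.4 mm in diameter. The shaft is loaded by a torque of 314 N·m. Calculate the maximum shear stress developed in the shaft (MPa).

28.2 MPa

J = πd⁴/32 = π(0.0384)⁴/32 = 2.135×10^-7 m⁴.
τ_max = T·r/J = 314.0 × 0.0192 / 2.135×10^-7 = 2.824×10^7 Pa.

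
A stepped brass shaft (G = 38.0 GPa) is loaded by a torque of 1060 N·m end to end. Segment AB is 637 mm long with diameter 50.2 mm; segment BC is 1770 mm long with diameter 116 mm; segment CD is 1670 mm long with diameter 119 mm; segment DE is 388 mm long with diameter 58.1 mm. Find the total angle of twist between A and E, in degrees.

2.48°

J_AB = π(0.0502)⁴/32 = 6.23×10^-7 m⁴; J_BC = π(0.116)⁴/32 = 1.78×10^-5 m⁴; J_CD = π(0.119)⁴/32 = 1.97×10^-5 m⁴; J_DE = π(0.0581)⁴/32 = 1.12×10^-6 m⁴.
θ = (T/G)·Σ L_i/J_i = (1060/38.0×10⁹)·(0.637/6.23×10^-7 + 1.77/1.78×10^-5 + 1.67/1.97×10^-5 + 0.388/1.12×10^-6) = 0.04332 rad.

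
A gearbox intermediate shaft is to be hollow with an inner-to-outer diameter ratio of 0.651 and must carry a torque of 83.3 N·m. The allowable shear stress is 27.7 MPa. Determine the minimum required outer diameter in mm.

26.5 mm

For a hollow shaft with d_i/d_o = 0.651: τ_max = 16T/(π d_o³ (1−k⁴)), so d_o = [16T/(π τ_allow (1−k⁴))]^(1/3) = [16·83.30/(π·2.77×10^7·0.8204)]^(1/3) = 0.02653 m.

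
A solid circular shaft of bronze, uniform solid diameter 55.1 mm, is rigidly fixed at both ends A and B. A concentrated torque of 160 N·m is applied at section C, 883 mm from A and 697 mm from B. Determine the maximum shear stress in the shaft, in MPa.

With uniform GJ and both ends fixed, compatibility θ_AC = θ_CB gives T_A·a = T_B·b, together with T_A + T_B = T₀.
T_A = T₀·b/(a+b) = 160.0·697/1580 = 70.58 N·m; T_B = 89.42 N·m.
τ in each portion: τ_AC = 2.15×10^6 Pa, τ_CB = 2.72×10^6 Pa; maximum is in CB.
τ_max = T_CB·r/J = 89.42·0.0276/9.05×10^-7 = 2.722×10^6 Pa.

2.72 MPa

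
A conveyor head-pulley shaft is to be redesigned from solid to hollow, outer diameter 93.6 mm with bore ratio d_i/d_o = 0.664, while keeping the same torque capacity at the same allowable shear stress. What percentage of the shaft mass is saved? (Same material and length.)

35.4 %

Equal τ_max and T ⇒ the solid shaft needs d_s³ = d_o³(1−k⁴), so d_s = 93.6·(1−0.664⁴)^(1/3) = 87.09 mm.
Area ratio A_h/A_s = d_o²(1−k²)/d_s² = (1−k²)/(1−k⁴)^(2/3) = 0.6458.
Mass saving = 1 − 0.6458 = 35.4 %.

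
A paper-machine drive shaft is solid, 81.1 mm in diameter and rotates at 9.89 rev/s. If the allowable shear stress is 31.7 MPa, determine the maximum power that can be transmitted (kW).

206 kW

J = πd⁴/32 = π(0.0811)⁴/32 = 4.247×10^-6 m⁴.
T_max = τ_allow·J/r = 3.17×10^7 × 4.247×10^-6 / 0.0405 = 3320 N·m.
ω = 2π·9.89 = 62.14 rad/s, so P_max = T_max·ω = 2.063×10^5 W.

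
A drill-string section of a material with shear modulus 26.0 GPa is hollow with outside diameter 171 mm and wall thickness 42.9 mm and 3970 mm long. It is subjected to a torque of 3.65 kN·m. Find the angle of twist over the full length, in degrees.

J = π(d_o⁴ − d_i⁴)/32 = π(0.171⁴ − 0.0852⁴)/32 = 7.877×10^-5 m⁴.
θ = T·L/(G·J) = 3650 × 3.97 / (26.0×10⁹ × 7.877×10^-5) = 7.075×10^-3 rad.

0.405°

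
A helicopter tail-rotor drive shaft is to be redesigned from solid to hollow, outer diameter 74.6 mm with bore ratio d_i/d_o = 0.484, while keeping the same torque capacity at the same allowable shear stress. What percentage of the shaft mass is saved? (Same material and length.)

Equal τ_max and T ⇒ the solid shaft needs d_s³ = d_o³(1−k⁴), so d_s = 74.6·(1−0.484⁴)^(1/3) = 73.21 mm.
Area ratio A_h/A_s = d_o²(1−k²)/d_s² = (1−k²)/(1−k⁴)^(2/3) = 0.7951.
Mass saving = 1 − 0.7951 = 20.5 %.

20.5 %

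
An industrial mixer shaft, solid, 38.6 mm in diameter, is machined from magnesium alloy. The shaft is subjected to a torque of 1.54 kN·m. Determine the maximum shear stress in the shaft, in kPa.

136000 kPa

J = πd⁴/32 = π(0.0386)⁴/32 = 2.179×10^-7 m⁴.
τ_max = T·r/J = 1540 × 0.0193 / 2.179×10^-7 = 1.364×10^8 Pa.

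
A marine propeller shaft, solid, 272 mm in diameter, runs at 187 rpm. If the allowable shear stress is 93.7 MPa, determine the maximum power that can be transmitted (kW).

7250 kW

J = πd⁴/32 = π(0.272)⁴/32 = 5.374×10^-4 m⁴.
T_max = τ_allow·J/r = 9.37×10^7 × 5.374×10^-4 / 0.136 = 370200 N·m.
ω = 2π·187/60 = 19.58 rad/s, so P_max = T_max·ω = 7.250×10^6 W.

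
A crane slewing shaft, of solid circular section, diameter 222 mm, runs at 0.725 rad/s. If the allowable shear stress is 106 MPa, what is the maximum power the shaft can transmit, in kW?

165 kW

J = πd⁴/32 = π(0.222)⁴/32 = 2.385×10^-4 m⁴.
T_max = τ_allow·J/r = 1.06×10^8 × 2.385×10^-4 / 0.111 = 227700 N·m.
ω = 0.725 rad/s, so P_max = T_max·ω = 1.651×10^5 W.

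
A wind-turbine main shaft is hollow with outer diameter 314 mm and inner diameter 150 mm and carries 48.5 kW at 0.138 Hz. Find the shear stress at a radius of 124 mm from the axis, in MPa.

7.67 MPa

ω = 2π·0.138 = 0.8671 rad/s, so T = P/ω = 48.5×10³ / 0.8671 = 55930 N·m.
J = π(d_o⁴ − d_i⁴)/32 = π(0.314⁴ − 0.150⁴)/32 = 9.047×10^-4 m⁴.
Shear stress varies linearly with radius: τ = T·r/J = 55930 × 0.124 / 9.047×10^-4 = 7.667×10^6 Pa.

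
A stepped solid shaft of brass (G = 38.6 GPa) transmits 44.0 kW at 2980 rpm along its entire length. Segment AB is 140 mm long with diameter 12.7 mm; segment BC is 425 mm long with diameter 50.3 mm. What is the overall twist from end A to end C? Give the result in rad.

ω = 2π·2980/60 = 312.1 rad/s, so T = P/ω = 44.0×10³ / 312.1 = 141.0 N·m.
J_AB = π(0.0127)⁴/32 = 2.55×10^-9 m⁴; J_BC = π(0.0503)⁴/32 = 6.28×10^-7 m⁴.
θ = (T/G)·Σ L_i/J_i = (141.0/38.6×10⁹)·(0.140/2.55×10^-9 + 0.425/6.28×10^-7) = 0.2027 rad.

0.203 rad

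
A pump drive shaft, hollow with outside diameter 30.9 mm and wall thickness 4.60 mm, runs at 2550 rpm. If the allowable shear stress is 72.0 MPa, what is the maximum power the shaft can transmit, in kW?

84.3 kW

J = π(d_o⁴ − d_i⁴)/32 = π(0.0309⁴ − 0.0217⁴)/32 = 6.773×10^-8 m⁴.
T_max = τ_allow·J/r = 7.20×10^7 × 6.773×10^-8 / 0.0154 = 315.6 N·m.
ω = 2π·2550/60 = 267.0 rad/s, so P_max = T_max·ω = 8.429×10^4 W.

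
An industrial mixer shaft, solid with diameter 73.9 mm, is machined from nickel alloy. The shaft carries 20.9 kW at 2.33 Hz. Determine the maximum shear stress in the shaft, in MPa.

18.0 MPa

ω = 2π·2.33 = 14.64 rad/s, so T = P/ω = 20.9×10³ / 14.64 = 1428 N·m.
J = πd⁴/32 = π(0.0739)⁴/32 = 2.928×10^-6 m⁴.
τ_max = T·r/J = 1428 × 0.0370 / 2.928×10^-6 = 1.802×10^7 Pa.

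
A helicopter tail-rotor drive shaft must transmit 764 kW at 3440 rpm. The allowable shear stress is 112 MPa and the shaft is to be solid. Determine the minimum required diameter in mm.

45.9 mm

ω = 2π·3440/60 = 360.2 rad/s, so T = P/ω = 764×10³ / 360.2 = 2121 N·m.
For a solid shaft τ_max = 16T/(πd³), so d = (16T/(π τ_allow))^(1/3) = (16·2121/(π·1.12×10^8))^(1/3) = 0.04586 m.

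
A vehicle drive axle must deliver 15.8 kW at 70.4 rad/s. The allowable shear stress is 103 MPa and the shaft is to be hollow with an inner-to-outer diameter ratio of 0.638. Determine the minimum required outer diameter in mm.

ω = 70.4 rad/s, so T = P/ω = 15.8×10³ / 70.40 = 224.4 N·m.
For a hollow shaft with d_i/d_o = 0.638: τ_max = 16T/(π d_o³ (1−k⁴)), so d_o = [16T/(π τ_allow (1−k⁴))]^(1/3) = [16·224.4/(π·1.03×10^8·0.8343)]^(1/3) = 0.02369 m.

23.7 mm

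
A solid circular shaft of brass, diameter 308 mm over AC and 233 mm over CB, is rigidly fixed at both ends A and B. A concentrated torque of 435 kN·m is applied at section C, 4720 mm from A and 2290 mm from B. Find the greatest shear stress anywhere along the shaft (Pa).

7.06e7 Pa

Compatibility: T_A·a/J_AC = T_B·b/J_CB with T_A + T_B = T₀.
J_AC = 8.83×10^-4 m⁴, J_CB = 2.89×10^-4 m⁴, so T_A = T₀·(J_AC/a)/((J_AC/a)+(J_CB/b)) = 259700 N·m, T_B = 175300 N·m.
τ in each portion: τ_AC = 4.53×10^7 Pa, τ_CB = 7.06×10^7 Pa; maximum is in CB.
τ_max = T_CB·r/J = 175300·0.117/2.89×10^-4 = 7.058×10^7 Pa.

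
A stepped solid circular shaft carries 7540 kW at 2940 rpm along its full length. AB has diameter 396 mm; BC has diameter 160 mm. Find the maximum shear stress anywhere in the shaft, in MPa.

ω = 2π·2940/60 = 307.9 rad/s, so T = P/ω = 7540×10³ / 307.9 = 24490 N·m.
Under the same torque, τ_max = 16T/(πd³) is largest where d is smallest — segment BC (d = 160 mm).
τ_max = 16·24490/(π·(0.160)³) = 3.045×10^7 Pa.

30.5 MPa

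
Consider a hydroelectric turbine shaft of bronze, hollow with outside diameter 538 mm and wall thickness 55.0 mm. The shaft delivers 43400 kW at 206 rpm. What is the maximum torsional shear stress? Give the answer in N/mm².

110 N/mm²

ω = 2π·206/60 = 21.57 rad/s, so T = P/ω = 43400×10³ / 21.57 = 2.012e6 N·m.
J = π(d_o⁴ − d_i⁴)/32 = π(0.538⁴ − 0.428⁴)/32 = 4.930×10^-3 m⁴.
τ_max = T·r/J = 2.012e6 × 0.269 / 4.930×10^-3 = 1.098×10^8 Pa.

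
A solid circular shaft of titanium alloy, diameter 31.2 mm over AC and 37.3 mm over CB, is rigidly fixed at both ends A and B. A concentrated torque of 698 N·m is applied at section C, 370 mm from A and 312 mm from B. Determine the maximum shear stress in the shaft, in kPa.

48500 kPa

Compatibility: T_A·a/J_AC = T_B·b/J_CB with T_A + T_B = T₀.
J_AC = 9.30×10^-8 m⁴, J_CB = 1.90×10^-7 m⁴, so T_A = T₀·(J_AC/a)/((J_AC/a)+(J_CB/b)) = 203.9 N·m, T_B = 494.1 N·m.
τ in each portion: τ_AC = 3.42×10^7 Pa, τ_CB = 4.85×10^7 Pa; maximum is in CB.
τ_max = T_CB·r/J = 494.1·0.0186/1.90×10^-7 = 4.849×10^7 Pa.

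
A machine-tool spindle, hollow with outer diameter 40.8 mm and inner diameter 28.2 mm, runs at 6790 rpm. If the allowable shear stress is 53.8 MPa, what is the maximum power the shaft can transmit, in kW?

J = π(d_o⁴ − d_i⁴)/32 = π(0.0408⁴ − 0.0282⁴)/32 = 2.100×10^-7 m⁴.
T_max = τ_allow·J/r = 5.38×10^7 × 2.100×10^-7 / 0.0204 = 553.7 N·m.
ω = 2π·6790/60 = 711.0 rad/s, so P_max = T_max·ω = 3.937×10^5 W.

394 kW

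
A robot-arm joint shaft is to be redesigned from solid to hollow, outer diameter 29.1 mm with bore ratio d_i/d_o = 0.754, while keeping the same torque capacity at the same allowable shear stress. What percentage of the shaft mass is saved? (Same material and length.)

Equal τ_max and T ⇒ the solid shaft needs d_s³ = d_o³(1−k⁴), so d_s = 29.1·(1−0.754⁴)^(1/3) = 25.55 mm.
Area ratio A_h/A_s = d_o²(1−k²)/d_s² = (1−k²)/(1−k⁴)^(2/3) = 0.5598.
Mass saving = 1 − 0.5598 = 44.0 %.

44.0 %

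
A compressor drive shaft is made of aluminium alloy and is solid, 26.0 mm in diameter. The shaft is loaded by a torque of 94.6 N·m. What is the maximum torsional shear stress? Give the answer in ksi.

J = πd⁴/32 = π(0.0260)⁴/32 = 4.486×10^-8 m⁴.
τ_max = T·r/J = 94.60 × 0.0130 / 4.486×10^-8 = 2.741×10^7 Pa.

3.98 ksi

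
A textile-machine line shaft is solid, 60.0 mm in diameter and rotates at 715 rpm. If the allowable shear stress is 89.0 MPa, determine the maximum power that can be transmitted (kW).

J = πd⁴/32 = π(0.0600)⁴/32 = 1.272×10^-6 m⁴.
T_max = τ_allow·J/r = 8.90×10^7 × 1.272×10^-6 / 0.0300 = 3775 N·m.
ω = 2π·715/60 = 74.87 rad/s, so P_max = T_max·ω = 2.826×10^5 W.

283 kW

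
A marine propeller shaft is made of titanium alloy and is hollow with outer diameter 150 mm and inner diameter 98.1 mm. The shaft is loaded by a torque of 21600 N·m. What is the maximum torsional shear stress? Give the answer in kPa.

J = π(d_o⁴ − d_i⁴)/32 = π(0.150⁴ − 0.0981⁴)/32 = 4.061×10^-5 m⁴.
τ_max = T·r/J = 21600 × 0.0750 / 4.061×10^-5 = 3.989×10^7 Pa.

39900 kPa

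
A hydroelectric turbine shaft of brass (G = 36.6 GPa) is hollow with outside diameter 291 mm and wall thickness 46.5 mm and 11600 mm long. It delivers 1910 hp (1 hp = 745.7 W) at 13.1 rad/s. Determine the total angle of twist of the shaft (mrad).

ω = 13.1 rad/s, so T = P/ω = 1910×745.7 / 13.10 = 108700 N·m.
J = π(d_o⁴ − d_i⁴)/32 = π(0.291⁴ − 0.198⁴)/32 = 5.531×10^-4 m⁴.
θ = T·L/(G·J) = 108700 × 11.6 / (36.6×10⁹ × 5.531×10^-4) = 0.06230 rad.

62.3 mrad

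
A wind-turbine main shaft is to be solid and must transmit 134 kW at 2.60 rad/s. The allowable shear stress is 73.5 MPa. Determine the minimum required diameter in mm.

ω = 2.60 rad/s, so T = P/ω = 134×10³ / 2.600 = 51540 N·m.
For a solid shaft τ_max = 16T/(πd³), so d = (16T/(π τ_allow))^(1/3) = (16·51540/(π·7.35×10^7))^(1/3) = 0.1529 m.

153 mm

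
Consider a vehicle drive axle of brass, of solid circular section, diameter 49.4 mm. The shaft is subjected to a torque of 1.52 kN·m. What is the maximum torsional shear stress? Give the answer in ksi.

9.31 ksi

J = πd⁴/32 = π(0.0494)⁴/32 = 5.847×10^-7 m⁴.
τ_max = T·r/J = 1520 × 0.0247 / 5.847×10^-7 = 6.421×10^7 Pa.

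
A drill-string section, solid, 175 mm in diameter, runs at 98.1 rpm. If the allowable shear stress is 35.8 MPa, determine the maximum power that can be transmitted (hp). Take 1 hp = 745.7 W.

J = πd⁴/32 = π(0.175)⁴/32 = 9.208×10^-5 m⁴.
T_max = τ_allow·J/r = 3.58×10^7 × 9.208×10^-5 / 0.0875 = 37670 N·m.
ω = 2π·98.1/60 = 10.27 rad/s, so P_max = T_max·ω = 3.870×10^5 W.

519 hp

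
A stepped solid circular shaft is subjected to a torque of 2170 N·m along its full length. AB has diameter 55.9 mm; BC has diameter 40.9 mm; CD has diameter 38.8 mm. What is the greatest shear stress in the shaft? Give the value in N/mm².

Under the same torque, τ_max = 16T/(πd³) is largest where d is smallest — segment CD (d = 38.8 mm).
τ_max = 16·2170/(π·(0.0388)³) = 1.892×10^8 Pa.

189 N/mm²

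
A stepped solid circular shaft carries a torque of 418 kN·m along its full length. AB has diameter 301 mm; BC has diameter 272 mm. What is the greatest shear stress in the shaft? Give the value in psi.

15300 psi

Under the same torque, τ_max = 16T/(πd³) is largest where d is smallest — segment BC (d = 272 mm).
τ_max = 16·418000/(π·(0.272)³) = 1.058×10^8 Pa.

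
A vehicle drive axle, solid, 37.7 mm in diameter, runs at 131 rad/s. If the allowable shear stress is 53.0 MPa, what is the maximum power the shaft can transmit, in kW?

73.0 kW

J = πd⁴/32 = π(0.0377)⁴/32 = 1.983×10^-7 m⁴.
T_max = τ_allow·J/r = 5.30×10^7 × 1.983×10^-7 / 0.0189 = 557.6 N·m.
ω = 131 rad/s, so P_max = T_max·ω = 7.305×10^4 W.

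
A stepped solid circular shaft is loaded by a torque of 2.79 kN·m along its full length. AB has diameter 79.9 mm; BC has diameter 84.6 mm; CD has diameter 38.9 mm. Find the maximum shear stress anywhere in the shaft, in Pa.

2.41e8 Pa

Under the same torque, τ_max = 16T/(πd³) is largest where d is smallest — segment CD (d = 38.9 mm).
τ_max = 16·2790/(π·(0.0389)³) = 2.414×10^8 Pa.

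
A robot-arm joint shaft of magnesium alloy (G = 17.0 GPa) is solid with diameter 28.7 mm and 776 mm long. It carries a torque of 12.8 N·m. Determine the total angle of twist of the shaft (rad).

J = πd⁴/32 = π(0.0287)⁴/32 = 6.661×10^-8 m⁴.
θ = T·L/(G·J) = 12.80 × 0.776 / (17.0×10⁹ × 6.661×10^-8) = 8.772×10^-3 rad.

0.00877 rad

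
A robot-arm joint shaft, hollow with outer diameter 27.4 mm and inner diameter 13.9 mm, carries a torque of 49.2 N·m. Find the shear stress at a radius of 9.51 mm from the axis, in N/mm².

J = π(d_o⁴ − d_i⁴)/32 = π(0.0274⁴ − 0.0139⁴)/32 = 5.167×10^-8 m⁴.
Shear stress varies linearly with radius: τ = T·r/J = 49.20 × 0.00951 / 5.167×10^-8 = 9.055×10^6 Pa.

9.06 N/mm²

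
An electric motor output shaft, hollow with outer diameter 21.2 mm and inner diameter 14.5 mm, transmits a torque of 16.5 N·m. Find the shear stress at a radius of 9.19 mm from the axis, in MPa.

J = π(d_o⁴ − d_i⁴)/32 = π(0.0212⁴ − 0.0145⁴)/32 = 1.549×10^-8 m⁴.
Shear stress varies linearly with radius: τ = T·r/J = 16.50 × 0.00919 / 1.549×10^-8 = 9.789×10^6 Pa.

9.79 MPa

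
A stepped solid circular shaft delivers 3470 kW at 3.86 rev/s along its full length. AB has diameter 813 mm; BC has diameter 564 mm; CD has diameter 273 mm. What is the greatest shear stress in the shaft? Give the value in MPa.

35.8 MPa

ω = 2π·3.86 = 24.25 rad/s, so T = P/ω = 3470×10³ / 24.25 = 143100 N·m.
Under the same torque, τ_max = 16T/(πd³) is largest where d is smallest — segment CD (d = 273 mm).
τ_max = 16·143100/(π·(0.273)³) = 3.581×10^7 Pa.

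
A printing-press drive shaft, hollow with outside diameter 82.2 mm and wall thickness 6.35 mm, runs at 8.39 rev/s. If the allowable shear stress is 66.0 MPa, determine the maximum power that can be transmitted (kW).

J = π(d_o⁴ − d_i⁴)/32 = π(0.0822⁴ − 0.0695⁴)/32 = 2.192×10^-6 m⁴.
T_max = τ_allow·J/r = 6.60×10^7 × 2.192×10^-6 / 0.0411 = 3519 N·m.
ω = 2π·8.39 = 52.72 rad/s, so P_max = T_max·ω = 1.855×10^5 W.

186 kW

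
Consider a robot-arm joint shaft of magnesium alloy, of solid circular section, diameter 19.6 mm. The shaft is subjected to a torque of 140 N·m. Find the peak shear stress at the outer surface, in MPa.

94.7 MPa

J = πd⁴/32 = π(0.0196)⁴/32 = 1.449×10^-8 m⁴.
τ_max = T·r/J = 140.0 × 0.00980 / 1.449×10^-8 = 9.470×10^7 Pa.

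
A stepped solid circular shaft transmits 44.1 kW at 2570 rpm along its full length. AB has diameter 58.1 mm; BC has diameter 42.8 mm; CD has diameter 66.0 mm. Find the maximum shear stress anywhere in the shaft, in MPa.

ω = 2π·2570/60 = 269.1 rad/s, so T = P/ω = 44.1×10³ / 269.1 = 163.9 N·m.
Under the same torque, τ_max = 16T/(πd³) is largest where d is smallest — segment BC (d = 42.8 mm).
τ_max = 16·163.9/(π·(0.0428)³) = 1.064×10^7 Pa.

10.6 MPa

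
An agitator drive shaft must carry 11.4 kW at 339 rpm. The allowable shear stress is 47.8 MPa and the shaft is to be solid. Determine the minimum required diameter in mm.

32.5 mm

ω = 2π·339/60 = 35.50 rad/s, so T = P/ω = 11.4×10³ / 35.50 = 321.1 N·m.
For a solid shaft τ_max = 16T/(πd³), so d = (16T/(π τ_allow))^(1/3) = (16·321.1/(π·4.78×10^7))^(1/3) = 0.03246 m.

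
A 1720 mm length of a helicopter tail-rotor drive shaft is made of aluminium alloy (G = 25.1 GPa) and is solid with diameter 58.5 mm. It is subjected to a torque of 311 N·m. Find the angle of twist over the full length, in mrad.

J = πd⁴/32 = π(0.0585)⁴/32 = 1.150×10^-6 m⁴.
θ = T·L/(G·J) = 311.0 × 1.72 / (25.1×10⁹ × 1.150×10^-6) = 0.01853 rad.

18.5 mrad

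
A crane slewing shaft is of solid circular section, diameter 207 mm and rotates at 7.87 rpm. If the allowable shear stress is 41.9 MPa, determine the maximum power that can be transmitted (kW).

J = πd⁴/32 = π(0.207)⁴/32 = 1.803×10^-4 m⁴.
T_max = τ_allow·J/r = 4.19×10^7 × 1.803×10^-4 / 0.103 = 72970 N·m.
ω = 2π·7.87/60 = 0.8241 rad/s, so P_max = T_max·ω = 6.014×10^4 W.

60.1 kW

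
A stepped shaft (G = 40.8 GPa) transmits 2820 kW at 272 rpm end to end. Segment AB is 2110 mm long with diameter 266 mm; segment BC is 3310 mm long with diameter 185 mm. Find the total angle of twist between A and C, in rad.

ω = 2π·272/60 = 28.48 rad/s, so T = P/ω = 2820×10³ / 28.48 = 99000 N·m.
J_AB = π(0.266)⁴/32 = 4.92×10^-4 m⁴; J_BC = π(0.185)⁴/32 = 1.15×10^-4 m⁴.
θ = (T/G)·Σ L_i/J_i = (99000/40.8×10⁹)·(2.11/4.92×10^-4 + 3.31/1.15×10^-4) = 0.08026 rad.

0.0803 rad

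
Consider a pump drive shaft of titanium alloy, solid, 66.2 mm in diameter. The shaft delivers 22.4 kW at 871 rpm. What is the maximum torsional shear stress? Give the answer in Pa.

ω = 2π·871/60 = 91.21 rad/s, so T = P/ω = 22.4×10³ / 91.21 = 245.6 N·m.
J = πd⁴/32 = π(0.0662)⁴/32 = 1.886×10^-6 m⁴.
τ_max = T·r/J = 245.6 × 0.0331 / 1.886×10^-6 = 4.311×10^6 Pa.

4.31e6 Pa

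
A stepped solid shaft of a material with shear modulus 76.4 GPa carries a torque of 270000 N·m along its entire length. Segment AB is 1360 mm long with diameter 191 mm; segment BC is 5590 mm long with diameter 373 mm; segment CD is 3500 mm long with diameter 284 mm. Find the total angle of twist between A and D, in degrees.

3.81°

J_AB = π(0.191)⁴/32 = 1.31×10^-4 m⁴; J_BC = π(0.373)⁴/32 = 1.90×10^-3 m⁴; J_CD = π(0.284)⁴/32 = 6.39×10^-4 m⁴.
θ = (T/G)·Σ L_i/J_i = (270000/76.4×10⁹)·(1.36/1.31×10^-4 + 5.59/1.90×10^-3 + 3.50/6.39×10^-4) = 0.06655 rad.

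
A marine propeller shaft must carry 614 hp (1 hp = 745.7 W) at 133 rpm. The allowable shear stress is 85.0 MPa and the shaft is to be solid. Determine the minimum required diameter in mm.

125 mm

ω = 2π·133/60 = 13.93 rad/s, so T = P/ω = 614×745.7 / 13.93 = 32870 N·m.
For a solid shaft τ_max = 16T/(πd³), so d = (16T/(π τ_allow))^(1/3) = (16·32870/(π·8.50×10^7))^(1/3) = 0.1254 m.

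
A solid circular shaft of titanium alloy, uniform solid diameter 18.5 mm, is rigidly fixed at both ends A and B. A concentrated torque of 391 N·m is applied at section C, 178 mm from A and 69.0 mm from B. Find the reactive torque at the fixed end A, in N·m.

With uniform GJ and both ends fixed, compatibility θ_AC = θ_CB gives T_A·a = T_B·b, together with T_A + T_B = T₀.
T_A = T₀·b/(a+b) = 391.0·69.0/247.0 = 109.2 N·m; T_B = 281.8 N·m.

109 N·m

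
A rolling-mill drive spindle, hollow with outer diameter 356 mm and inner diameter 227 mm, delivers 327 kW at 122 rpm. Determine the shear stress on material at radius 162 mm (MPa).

ω = 2π·122/60 = 12.78 rad/s, so T = P/ω = 327×10³ / 12.78 = 25600 N·m.
J = π(d_o⁴ − d_i⁴)/32 = π(0.356⁴ − 0.227⁴)/32 = 1.316×10^-3 m⁴.
Shear stress varies linearly with radius: τ = T·r/J = 25600 × 0.162 / 1.316×10^-3 = 3.150×10^6 Pa.

3.15 MPa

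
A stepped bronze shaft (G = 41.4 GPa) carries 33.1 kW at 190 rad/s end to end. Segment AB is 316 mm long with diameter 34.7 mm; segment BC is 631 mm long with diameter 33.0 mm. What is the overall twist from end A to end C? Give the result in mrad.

ω = 190 rad/s, so T = P/ω = 33.1×10³ / 190.0 = 174.2 N·m.
J_AB = π(0.0347)⁴/32 = 1.42×10^-7 m⁴; J_BC = π(0.0330)⁴/32 = 1.16×10^-7 m⁴.
θ = (T/G)·Σ L_i/J_i = (174.2/41.4×10⁹)·(0.316/1.42×10^-7 + 0.631/1.16×10^-7) = 0.03215 rad.

32.1 mrad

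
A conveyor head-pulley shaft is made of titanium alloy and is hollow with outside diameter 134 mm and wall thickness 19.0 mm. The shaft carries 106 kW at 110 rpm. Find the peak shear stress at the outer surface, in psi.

3840 psi

ω = 2π·110/60 = 11.52 rad/s, so T = P/ω = 106×10³ / 11.52 = 9202 N·m.
J = π(d_o⁴ − d_i⁴)/32 = π(0.134⁴ − 0.0960⁴)/32 = 2.331×10^-5 m⁴.
τ_max = T·r/J = 9202 × 0.0670 / 2.331×10^-5 = 2.644×10^7 Pa.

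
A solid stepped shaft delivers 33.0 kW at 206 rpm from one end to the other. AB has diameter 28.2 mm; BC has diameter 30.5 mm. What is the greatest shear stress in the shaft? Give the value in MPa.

347 MPa

ω = 2π·206/60 = 21.57 rad/s, so T = P/ω = 33.0×10³ / 21.57 = 1530 N·m.
Under the same torque, τ_max = 16T/(πd³) is largest where d is smallest — segment AB (d = 28.2 mm).
τ_max = 16·1530/(π·(0.0282)³) = 3.474×10^8 Pa.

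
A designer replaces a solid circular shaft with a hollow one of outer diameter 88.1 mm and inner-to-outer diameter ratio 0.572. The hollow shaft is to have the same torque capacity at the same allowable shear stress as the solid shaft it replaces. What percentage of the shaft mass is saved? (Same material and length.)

Equal τ_max and T ⇒ the solid shaft needs d_s³ = d_o³(1−k⁴), so d_s = 88.1·(1−0.572⁴)^(1/3) = 84.84 mm.
Area ratio A_h/A_s = d_o²(1−k²)/d_s² = (1−k²)/(1−k⁴)^(2/3) = 0.7256.
Mass saving = 1 − 0.7256 = 27.4 %.

27.4 %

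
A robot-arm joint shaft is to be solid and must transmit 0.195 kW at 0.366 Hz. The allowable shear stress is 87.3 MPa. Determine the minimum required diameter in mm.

ω = 2π·0.366 = 2.300 rad/s, so T = P/ω = 0.195×10³ / 2.300 = 84.80 N·m.
For a solid shaft τ_max = 16T/(πd³), so d = (16T/(π τ_allow))^(1/3) = (16·84.80/(π·8.73×10^7))^(1/3) = 0.01704 m.

17.0 mm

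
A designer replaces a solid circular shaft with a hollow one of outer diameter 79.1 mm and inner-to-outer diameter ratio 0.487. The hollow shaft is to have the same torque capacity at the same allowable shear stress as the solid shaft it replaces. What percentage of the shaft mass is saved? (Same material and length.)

20.7 %

Equal τ_max and T ⇒ the solid shaft needs d_s³ = d_o³(1−k⁴), so d_s = 79.1·(1−0.487⁴)^(1/3) = 77.59 mm.
Area ratio A_h/A_s = d_o²(1−k²)/d_s² = (1−k²)/(1−k⁴)^(2/3) = 0.7928.
Mass saving = 1 − 0.7928 = 20.7 %.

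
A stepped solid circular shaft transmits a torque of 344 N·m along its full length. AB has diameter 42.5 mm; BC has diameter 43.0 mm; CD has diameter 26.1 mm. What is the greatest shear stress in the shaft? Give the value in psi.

Under the same torque, τ_max = 16T/(πd³) is largest where d is smallest — segment CD (d = 26.1 mm).
τ_max = 16·344.0/(π·(0.0261)³) = 9.854×10^7 Pa.

14300 psi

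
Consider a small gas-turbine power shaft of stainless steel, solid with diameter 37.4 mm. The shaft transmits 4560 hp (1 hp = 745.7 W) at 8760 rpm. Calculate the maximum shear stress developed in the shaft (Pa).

ω = 2π·8760/60 = 917.3 rad/s, so T = P/ω = 4560×745.7 / 917.3 = 3707 N·m.
J = πd⁴/32 = π(0.0374)⁴/32 = 1.921×10^-7 m⁴.
τ_max = T·r/J = 3707 × 0.0187 / 1.921×10^-7 = 3.609×10^8 Pa.

3.61e8 Pa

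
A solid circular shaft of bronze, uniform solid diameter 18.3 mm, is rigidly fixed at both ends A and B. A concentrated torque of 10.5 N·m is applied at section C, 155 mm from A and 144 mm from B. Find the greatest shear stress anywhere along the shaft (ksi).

0.656 ksi

With uniform GJ and both ends fixed, compatibility θ_AC = θ_CB gives T_A·a = T_B·b, together with T_A + T_B = T₀.
T_A = T₀·b/(a+b) = 10.50·144/299.0 = 5.057 N·m; T_B = 5.443 N·m.
τ in each portion: τ_AC = 4.20×10^6 Pa, τ_CB = 4.52×10^6 Pa; maximum is in CB.
τ_max = T_CB·r/J = 5.443·0.00915/1.10×10^-8 = 4.523×10^6 Pa.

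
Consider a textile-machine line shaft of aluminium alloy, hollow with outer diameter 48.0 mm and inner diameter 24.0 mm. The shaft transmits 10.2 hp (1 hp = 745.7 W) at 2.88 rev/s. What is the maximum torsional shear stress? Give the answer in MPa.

ω = 2π·2.88 = 18.10 rad/s, so T = P/ω = 10.2×745.7 / 18.10 = 420.3 N·m.
J = π(d_o⁴ − d_i⁴)/32 = π(0.0480⁴ − 0.0240⁴)/32 = 4.886×10^-7 m⁴.
τ_max = T·r/J = 420.3 × 0.0240 / 4.886×10^-7 = 2.065×10^7 Pa.

20.6 MPa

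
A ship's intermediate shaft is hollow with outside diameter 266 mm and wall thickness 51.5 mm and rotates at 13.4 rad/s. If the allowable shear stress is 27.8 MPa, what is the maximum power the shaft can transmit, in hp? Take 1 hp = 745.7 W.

1590 hp

J = π(d_o⁴ − d_i⁴)/32 = π(0.266⁴ − 0.163⁴)/32 = 4.222×10^-4 m⁴.
T_max = τ_allow·J/r = 2.78×10^7 × 4.222×10^-4 / 0.133 = 88250 N·m.
ω = 13.4 rad/s, so P_max = T_max·ω = 1.183×10^6 W.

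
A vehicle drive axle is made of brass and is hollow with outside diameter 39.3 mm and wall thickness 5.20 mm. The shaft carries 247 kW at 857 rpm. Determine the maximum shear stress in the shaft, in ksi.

47.3 ksi

ω = 2π·857/60 = 89.74 rad/s, so T = P/ω = 247×10³ / 89.74 = 2752 N·m.
J = π(d_o⁴ − d_i⁴)/32 = π(0.0393⁴ − 0.0289⁴)/32 = 1.657×10^-7 m⁴.
τ_max = T·r/J = 2752 × 0.0196 / 1.657×10^-7 = 3.264×10^8 Pa.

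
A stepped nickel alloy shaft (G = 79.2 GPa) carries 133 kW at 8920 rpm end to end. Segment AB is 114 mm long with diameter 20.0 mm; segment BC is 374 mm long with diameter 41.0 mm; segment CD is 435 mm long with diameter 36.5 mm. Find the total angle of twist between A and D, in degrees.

ω = 2π·8920/60 = 934.1 rad/s, so T = P/ω = 133×10³ / 934.1 = 142.4 N·m.
J_AB = π(0.0200)⁴/32 = 1.57×10^-8 m⁴; J_BC = π(0.0410)⁴/32 = 2.77×10^-7 m⁴; J_CD = π(0.0365)⁴/32 = 1.74×10^-7 m⁴.
θ = (T/G)·Σ L_i/J_i = (142.4/79.2×10⁹)·(0.114/1.57×10^-8 + 0.374/2.77×10^-7 + 0.435/1.74×10^-7) = 0.01996 rad.

1.14°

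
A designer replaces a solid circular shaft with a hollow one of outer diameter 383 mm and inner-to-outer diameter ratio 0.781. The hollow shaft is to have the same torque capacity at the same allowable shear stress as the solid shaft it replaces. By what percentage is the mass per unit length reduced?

Equal τ_max and T ⇒ the solid shaft needs d_s³ = d_o³(1−k⁴), so d_s = 383·(1−0.781⁴)^(1/3) = 328.0 mm.
Area ratio A_h/A_s = d_o²(1−k²)/d_s² = (1−k²)/(1−k⁴)^(2/3) = 0.5319.
Mass saving = 1 − 0.5319 = 46.8 %.

46.8 %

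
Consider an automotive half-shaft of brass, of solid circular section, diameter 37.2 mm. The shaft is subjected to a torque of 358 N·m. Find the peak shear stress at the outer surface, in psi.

5140 psi

J = πd⁴/32 = π(0.0372)⁴/32 = 1.880×10^-7 m⁴.
τ_max = T·r/J = 358.0 × 0.0186 / 1.880×10^-7 = 3.542×10^7 Pa.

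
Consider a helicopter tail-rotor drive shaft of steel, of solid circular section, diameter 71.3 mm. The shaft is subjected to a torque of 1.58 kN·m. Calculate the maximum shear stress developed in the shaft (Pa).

2.22e7 Pa

J = πd⁴/32 = π(0.0713)⁴/32 = 2.537×10^-6 m⁴.
τ_max = T·r/J = 1580 × 0.0357 / 2.537×10^-6 = 2.220×10^7 Pa.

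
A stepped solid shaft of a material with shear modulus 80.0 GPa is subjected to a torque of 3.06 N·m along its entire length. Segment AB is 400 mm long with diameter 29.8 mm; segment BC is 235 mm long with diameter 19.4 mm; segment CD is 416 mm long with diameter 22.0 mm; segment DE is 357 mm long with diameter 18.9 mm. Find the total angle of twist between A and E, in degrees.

0.150°

J_AB = π(0.0298)⁴/32 = 7.74×10^-8 m⁴; J_BC = π(0.0194)⁴/32 = 1.39×10^-8 m⁴; J_CD = π(0.0220)⁴/32 = 2.30×10^-8 m⁴; J_DE = π(0.0189)⁴/32 = 1.25×10^-8 m⁴.
θ = (T/G)·Σ L_i/J_i = (3.060/80.0×10⁹)·(0.400/7.74×10^-8 + 0.235/1.39×10^-8 + 0.416/2.30×10^-8 + 0.357/1.25×10^-8) = 2.626×10^-3 rad.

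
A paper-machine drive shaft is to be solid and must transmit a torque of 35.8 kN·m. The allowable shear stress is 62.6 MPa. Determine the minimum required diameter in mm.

143 mm

For a solid shaft τ_max = 16T/(πd³), so d = (16T/(π τ_allow))^(1/3) = (16·35800/(π·6.26×10^7))^(1/3) = 0.1428 m.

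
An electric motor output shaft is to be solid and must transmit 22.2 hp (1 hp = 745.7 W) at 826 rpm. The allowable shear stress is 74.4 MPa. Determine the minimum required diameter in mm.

23.6 mm

ω = 2π·826/60 = 86.50 rad/s, so T = P/ω = 22.2×745.7 / 86.50 = 191.4 N·m.
For a solid shaft τ_max = 16T/(πd³), so d = (16T/(π τ_allow))^(1/3) = (16·191.4/(π·7.44×10^7))^(1/3) = 0.02357 m.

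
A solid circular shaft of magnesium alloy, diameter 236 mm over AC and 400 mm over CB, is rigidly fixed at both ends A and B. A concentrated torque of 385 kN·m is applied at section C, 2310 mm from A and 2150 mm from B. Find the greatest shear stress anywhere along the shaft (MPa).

Compatibility: T_A·a/J_AC = T_B·b/J_CB with T_A + T_B = T₀.
J_AC = 3.05×10^-4 m⁴, J_CB = 2.51×10^-3 m⁴, so T_A = T₀·(J_AC/a)/((J_AC/a)+(J_CB/b)) = 39020 N·m, T_B = 346000 N·m.
τ in each portion: τ_AC = 1.51×10^7 Pa, τ_CB = 2.75×10^7 Pa; maximum is in CB.
τ_max = T_CB·r/J = 346000·0.200/2.51×10^-3 = 2.753×10^7 Pa.

27.5 MPa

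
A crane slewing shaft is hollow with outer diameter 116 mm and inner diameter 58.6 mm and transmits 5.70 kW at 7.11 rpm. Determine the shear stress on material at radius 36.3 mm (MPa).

16.7 MPa

ω = 2π·7.11/60 = 0.7446 rad/s, so T = P/ω = 5.70×10³ / 0.7446 = 7656 N·m.
J = π(d_o⁴ − d_i⁴)/32 = π(0.116⁴ − 0.0586⁴)/32 = 1.662×10^-5 m⁴.
Shear stress varies linearly with radius: τ = T·r/J = 7656 × 0.0363 / 1.662×10^-5 = 1.672×10^7 Pa.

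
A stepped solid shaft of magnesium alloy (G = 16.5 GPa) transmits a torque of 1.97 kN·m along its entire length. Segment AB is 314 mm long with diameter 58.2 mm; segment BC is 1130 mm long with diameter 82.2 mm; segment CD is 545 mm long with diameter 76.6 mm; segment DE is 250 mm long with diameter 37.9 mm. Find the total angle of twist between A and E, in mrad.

J_AB = π(0.0582)⁴/32 = 1.13×10^-6 m⁴; J_BC = π(0.0822)⁴/32 = 4.48×10^-6 m⁴; J_CD = π(0.0766)⁴/32 = 3.38×10^-6 m⁴; J_DE = π(0.0379)⁴/32 = 2.03×10^-7 m⁴.
θ = (T/G)·Σ L_i/J_i = (1970/16.5×10⁹)·(0.314/1.13×10^-6 + 1.13/4.48×10^-6 + 0.545/3.38×10^-6 + 0.250/2.03×10^-7) = 0.2300 rad.

230 mrad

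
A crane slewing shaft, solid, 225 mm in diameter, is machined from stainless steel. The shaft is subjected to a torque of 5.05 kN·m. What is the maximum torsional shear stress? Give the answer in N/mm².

J = πd⁴/32 = π(0.225)⁴/32 = 2.516×10^-4 m⁴.
τ_max = T·r/J = 5050 × 0.113 / 2.516×10^-4 = 2.258×10^6 Pa.

2.26 N/mm²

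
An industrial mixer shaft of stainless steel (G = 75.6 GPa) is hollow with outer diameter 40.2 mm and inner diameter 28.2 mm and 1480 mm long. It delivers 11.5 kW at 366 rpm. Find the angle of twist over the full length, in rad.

0.0302 rad

ω = 2π·366/60 = 38.33 rad/s, so T = P/ω = 11.5×10³ / 38.33 = 300.0 N·m.
J = π(d_o⁴ − d_i⁴)/32 = π(0.0402⁴ − 0.0282⁴)/32 = 1.943×10^-7 m⁴.
θ = T·L/(G·J) = 300.0 × 1.48 / (75.6×10⁹ × 1.943×10^-7) = 0.03023 rad.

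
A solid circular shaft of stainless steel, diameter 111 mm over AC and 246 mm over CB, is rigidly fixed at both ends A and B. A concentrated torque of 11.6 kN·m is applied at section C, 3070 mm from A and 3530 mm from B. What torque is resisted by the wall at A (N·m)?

Compatibility: T_A·a/J_AC = T_B·b/J_CB with T_A + T_B = T₀.
J_AC = 1.49×10^-5 m⁴, J_CB = 3.60×10^-4 m⁴, so T_A = T₀·(J_AC/a)/((J_AC/a)+(J_CB/b)) = 527.7 N·m, T_B = 11070 N·m.

528 N·m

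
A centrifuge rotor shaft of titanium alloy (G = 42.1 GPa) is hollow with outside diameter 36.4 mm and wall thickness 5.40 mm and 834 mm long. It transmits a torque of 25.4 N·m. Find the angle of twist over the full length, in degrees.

J = π(d_o⁴ − d_i⁴)/32 = π(0.0364⁴ − 0.0256⁴)/32 = 1.302×10^-7 m⁴.
θ = T·L/(G·J) = 25.40 × 0.834 / (42.1×10⁹ × 1.302×10^-7) = 3.865×10^-3 rad.

0.221°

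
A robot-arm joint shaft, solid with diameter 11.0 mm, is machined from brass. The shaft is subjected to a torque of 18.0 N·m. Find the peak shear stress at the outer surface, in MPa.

68.9 MPa

J = πd⁴/32 = π(0.0110)⁴/32 = 1.437×10^-9 m⁴.
τ_max = T·r/J = 18.00 × 0.00550 / 1.437×10^-9 = 6.888×10^7 Pa.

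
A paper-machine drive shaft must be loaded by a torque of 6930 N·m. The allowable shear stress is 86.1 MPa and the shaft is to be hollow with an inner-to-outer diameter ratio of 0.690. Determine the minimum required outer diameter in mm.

80.9 mm

For a hollow shaft with d_i/d_o = 0.690: τ_max = 16T/(π d_o³ (1−k⁴)), so d_o = [16T/(π τ_allow (1−k⁴))]^(1/3) = [16·6930/(π·8.61×10^7·0.7733)]^(1/3) = 0.08093 m.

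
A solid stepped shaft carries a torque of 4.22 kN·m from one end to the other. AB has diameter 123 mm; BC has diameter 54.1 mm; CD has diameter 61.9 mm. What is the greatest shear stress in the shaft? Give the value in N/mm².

Under the same torque, τ_max = 16T/(πd³) is largest where d is smallest — segment BC (d = 54.1 mm).
τ_max = 16·4220/(π·(0.0541)³) = 1.357×10^8 Pa.

136 N/mm²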